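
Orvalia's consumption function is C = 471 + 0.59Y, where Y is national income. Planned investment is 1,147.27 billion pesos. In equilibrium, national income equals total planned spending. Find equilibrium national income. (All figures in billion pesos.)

Y = C + I = 471 + 0.59Y + 1147.27
Y − 0.59Y = 1618.27
0.41Y = 1618.27, so Y = 1618.27/0.41 = 3947

Y = 3947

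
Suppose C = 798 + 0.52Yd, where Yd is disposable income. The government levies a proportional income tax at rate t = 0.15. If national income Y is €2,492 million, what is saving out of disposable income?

S = 218.736

Yd = (1 − 0.15)(2492) = 0.85(2492) = 2118.2
C = 798 + 0.52(2118.2) = 798 + 1101.464 = 1899.464
S = Yd − C = 2118.2 − 1899.464 = 218.736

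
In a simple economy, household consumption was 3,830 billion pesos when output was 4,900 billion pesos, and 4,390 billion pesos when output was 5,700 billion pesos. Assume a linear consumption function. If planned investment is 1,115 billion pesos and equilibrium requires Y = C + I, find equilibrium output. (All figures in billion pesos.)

Y = 5050

MPC = (4390 − 3830)/(5700 − 4900) = 560/800 = 0.7
a = 3830 − 0.7(4900) = 400
Equilibrium: Y = 400 + 0.7Y + 1115
0.3Y = 1515, so Y = 1515/0.3 = 5050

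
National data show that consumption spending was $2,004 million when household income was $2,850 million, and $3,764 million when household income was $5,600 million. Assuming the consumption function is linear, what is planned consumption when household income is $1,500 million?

MPC = (3764 − 2004)/(5600 − 2850) = 1760/2750 = 0.64
a = 2004 − 0.64(2850) = 2004 − 1824 = 180
C = 180 + 0.64(1500) = 180 + 960 = 1140

C = 1140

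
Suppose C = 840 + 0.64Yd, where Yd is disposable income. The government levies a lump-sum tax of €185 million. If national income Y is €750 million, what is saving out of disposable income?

S = -636.6

Yd = Y − T = 750 − 185 = 565
C = 840 + 0.64(565) = 840 + 361.6 = 1201.6
S = Yd − C = 565 − 1201.6 = -636.6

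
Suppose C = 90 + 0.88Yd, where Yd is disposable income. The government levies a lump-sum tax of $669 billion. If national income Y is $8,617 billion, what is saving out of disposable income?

S = 863.76

Yd = Y − T = 8617 − 669 = 7948
C = 90 + 0.88(7948) = 90 + 6994.24 = 7084.24
S = Yd − C = 7948 − 7084.24 = 863.76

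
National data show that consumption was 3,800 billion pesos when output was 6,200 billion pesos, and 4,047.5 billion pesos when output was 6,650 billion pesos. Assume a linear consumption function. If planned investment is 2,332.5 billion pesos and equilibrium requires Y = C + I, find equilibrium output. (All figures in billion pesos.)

Y = 6050

MPC = (4047.5 − 3800)/(6650 − 6200) = 247.5/450 = 0.55
a = 3800 − 0.55(6200) = 390
Equilibrium: Y = 390 + 0.55Y + 2332.5
0.45Y = 2722.5, so Y = 2722.5/0.45 = 6050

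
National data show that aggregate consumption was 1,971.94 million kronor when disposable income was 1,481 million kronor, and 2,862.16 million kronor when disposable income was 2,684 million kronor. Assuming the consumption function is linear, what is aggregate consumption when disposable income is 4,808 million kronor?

C = 4433.92

MPC = (2862.16 − 1971.94)/(2684 − 1481) = 890.22/1203 = 0.74
a = 1971.94 − 0.74(1481) = 1971.94 − 1095.94 = 876
C = 876 + 0.74(4808) = 876 + 3557.92 = 4433.92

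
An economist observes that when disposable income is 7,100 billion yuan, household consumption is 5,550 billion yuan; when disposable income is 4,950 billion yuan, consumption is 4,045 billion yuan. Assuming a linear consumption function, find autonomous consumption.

a = 580

MPC = ΔC/ΔY = (5550 − 4045)/(7100 − 4950) = 1505/2150 = 0.7
a = C − MPC·Y = 4045 − 0.7(4950) = 4045 − 3465 = 580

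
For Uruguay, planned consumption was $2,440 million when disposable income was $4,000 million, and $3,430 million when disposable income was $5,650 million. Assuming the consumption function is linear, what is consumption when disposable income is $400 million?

C = 280

MPC = (3430 − 2440)/(5650 − 4000) = 990/1650 = 0.6
a = 2440 − 0.6(4000) = 2440 − 2400 = 40
C = 40 + 0.6(400) = 40 + 240 = 280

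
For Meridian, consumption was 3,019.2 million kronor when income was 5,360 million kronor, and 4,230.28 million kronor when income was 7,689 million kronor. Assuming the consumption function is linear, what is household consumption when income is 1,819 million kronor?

MPC = (4230.28 − 3019.2)/(7689 − 5360) = 1211.08/2329 = 0.52
a = 3019.2 − 0.52(5360) = 3019.2 − 2787.2 = 232
C = 232 + 0.52(1819) = 232 + 945.88 = 1177.88

C = 1177.88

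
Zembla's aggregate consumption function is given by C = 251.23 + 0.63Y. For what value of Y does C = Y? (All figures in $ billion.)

At break-even, C = Y: 251.23 + 0.63Y = Y
0.37Y = 251.23, so Y = 251.23/0.37 = 679

Y = 679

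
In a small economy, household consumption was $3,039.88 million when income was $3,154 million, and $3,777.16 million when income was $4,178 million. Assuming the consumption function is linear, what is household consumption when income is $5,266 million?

C = 4560.52

MPC = (3777.16 − 3039.88)/(4178 − 3154) = 737.28/1024 = 0.72
a = 3039.88 − 0.72(3154) = 3039.88 − 2270.88 = 769
C = 769 + 0.72(5266) = 769 + 3791.52 = 4560.52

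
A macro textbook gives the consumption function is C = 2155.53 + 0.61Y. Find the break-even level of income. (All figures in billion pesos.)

At break-even, C = Y: 2155.53 + 0.61Y = Y
0.39Y = 2155.53, so Y = 2155.53/0.39 = 5527

Y = 5527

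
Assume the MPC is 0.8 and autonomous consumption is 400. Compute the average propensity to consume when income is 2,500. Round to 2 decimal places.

APC = 0.96

C = 400 + 0.8(2500) = 2400
APC = C/Y = 2400/2500 = 0.96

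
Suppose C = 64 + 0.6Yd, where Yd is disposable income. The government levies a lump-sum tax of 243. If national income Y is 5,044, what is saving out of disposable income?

Yd = Y − T = 5044 − 243 = 4801
C = 64 + 0.6(4801) = 64 + 2880.6 = 2944.6
S = Yd − C = 4801 − 2944.6 = 1856.4

S = 1856.4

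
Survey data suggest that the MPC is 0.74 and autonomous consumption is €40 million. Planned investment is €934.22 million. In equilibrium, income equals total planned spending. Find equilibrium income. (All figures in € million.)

Y = C + I = 40 + 0.74Y + 934.22
Y − 0.74Y = 974.22
0.26Y = 974.22, so Y = 974.22/0.26 = 3747

Y = 3747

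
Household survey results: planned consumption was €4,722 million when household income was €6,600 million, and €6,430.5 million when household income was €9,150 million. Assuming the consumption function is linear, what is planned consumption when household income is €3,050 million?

MPC = (6430.5 − 4722)/(9150 − 6600) = 1708.5/2550 = 0.67
a = 4722 − 0.67(6600) = 4722 − 4422 = 300
C = 300 + 0.67(3050) = 300 + 2043.5 = 2343.5

C = 2343.5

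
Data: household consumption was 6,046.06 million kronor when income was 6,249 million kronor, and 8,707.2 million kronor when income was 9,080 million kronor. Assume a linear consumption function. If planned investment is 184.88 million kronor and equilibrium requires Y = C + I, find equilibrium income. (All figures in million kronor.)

Y = 5948

MPC = (8707.2 − 6046.06)/(9080 − 6249) = 2661.14/2831 = 0.94
a = 6046.06 − 0.94(6249) = 172
Equilibrium: Y = 172 + 0.94Y + 184.88
0.06Y = 356.88, so Y = 356.88/0.06 = 5948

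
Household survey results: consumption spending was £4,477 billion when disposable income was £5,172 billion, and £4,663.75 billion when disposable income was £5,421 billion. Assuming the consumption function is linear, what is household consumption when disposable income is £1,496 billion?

MPC = (4663.75 − 4477)/(5421 − 5172) = 186.75/249 = 0.75
a = 4477 − 0.75(5172) = 4477 − 3879 = 598
C = 598 + 0.75(1496) = 598 + 1122 = 1720

C = 1720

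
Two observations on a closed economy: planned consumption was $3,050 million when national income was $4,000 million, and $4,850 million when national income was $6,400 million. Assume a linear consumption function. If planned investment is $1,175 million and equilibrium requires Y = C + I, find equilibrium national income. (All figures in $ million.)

Y = 4900

MPC = (4850 − 3050)/(6400 − 4000) = 1800/2400 = 0.75
a = 3050 − 0.75(4000) = 50
Equilibrium: Y = 50 + 0.75Y + 1175
0.25Y = 1225, so Y = 1225/0.25 = 4900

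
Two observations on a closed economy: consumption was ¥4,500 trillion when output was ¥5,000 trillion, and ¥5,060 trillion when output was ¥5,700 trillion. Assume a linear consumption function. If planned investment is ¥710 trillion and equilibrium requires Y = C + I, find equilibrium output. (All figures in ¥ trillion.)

MPC = (5060 − 4500)/(5700 − 5000) = 560/700 = 0.8
a = 4500 − 0.8(5000) = 500
Equilibrium: Y = 500 + 0.8Y + 710
0.2Y = 1210, so Y = 1210/0.2 = 6050

Y = 6050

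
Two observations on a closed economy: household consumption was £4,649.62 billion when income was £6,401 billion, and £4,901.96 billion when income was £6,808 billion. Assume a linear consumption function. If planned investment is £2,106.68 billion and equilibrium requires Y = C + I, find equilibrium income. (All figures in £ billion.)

Y = 7336

MPC = (4901.96 − 4649.62)/(6808 − 6401) = 252.34/407 = 0.62
a = 4649.62 − 0.62(6401) = 681
Equilibrium: Y = 681 + 0.62Y + 2106.68
0.38Y = 2787.68, so Y = 2787.68/0.38 = 7336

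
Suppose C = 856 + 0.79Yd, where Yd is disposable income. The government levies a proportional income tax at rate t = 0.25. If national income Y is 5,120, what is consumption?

C = 3889.6

Yd = (1 − 0.25)(5120) = 0.75(5120) = 3840
C = 856 + 0.79(3840) = 856 + 3033.6 = 3889.6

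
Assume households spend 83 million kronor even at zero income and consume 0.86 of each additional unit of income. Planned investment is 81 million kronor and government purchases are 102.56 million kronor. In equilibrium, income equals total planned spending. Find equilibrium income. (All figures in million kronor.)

Y = 1904

Y = C + I + G = 83 + 0.86Y + 81 + 102.56
Y − 0.86Y = 266.56
0.14Y = 266.56, so Y = 266.56/0.14 = 1904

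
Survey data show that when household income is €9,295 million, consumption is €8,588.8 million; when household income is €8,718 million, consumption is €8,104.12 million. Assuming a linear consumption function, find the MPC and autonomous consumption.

MPC = 0.84; a = 781

MPC = ΔC/ΔY = (8588.8 − 8104.12)/(9295 − 8718) = 484.68/577 = 0.84
a = C − MPC·Y = 8104.12 − 0.84(8718) = 8104.12 − 7323.12 = 781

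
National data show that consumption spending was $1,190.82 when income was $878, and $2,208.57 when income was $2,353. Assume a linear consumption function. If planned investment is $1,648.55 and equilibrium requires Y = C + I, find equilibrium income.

MPC = (2208.57 − 1190.82)/(2353 − 878) = 1017.75/1475 = 0.69
a = 1190.82 − 0.69(878) = 585
Equilibrium: Y = 585 + 0.69Y + 1648.55
0.31Y = 2233.55, so Y = 2233.55/0.31 = 7205

Y = 7205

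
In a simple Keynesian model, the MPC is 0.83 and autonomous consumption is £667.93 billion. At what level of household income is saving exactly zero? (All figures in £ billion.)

Y = 3929

At break-even, C = Y: 667.93 + 0.83Y = Y
0.17Y = 667.93, so Y = 667.93/0.17 = 3929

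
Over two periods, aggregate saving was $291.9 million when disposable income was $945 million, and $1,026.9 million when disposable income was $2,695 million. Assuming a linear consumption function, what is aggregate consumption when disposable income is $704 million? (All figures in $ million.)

C = 513.32

MPS = ΔS/ΔY = (1026.9 − 291.9)/(2695 − 945) = 735/1750 = 0.42
MPC = 1 − MPS = 0.58
Autonomous saving = 291.9 − 0.42(945) = -105, so a = 105
C = 105 + 0.58(704) = 105 + 408.32 = 513.32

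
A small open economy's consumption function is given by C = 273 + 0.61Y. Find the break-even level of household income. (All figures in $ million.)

At break-even, C = Y: 273 + 0.61Y = Y
0.39Y = 273, so Y = 273/0.39 = 700

Y = 700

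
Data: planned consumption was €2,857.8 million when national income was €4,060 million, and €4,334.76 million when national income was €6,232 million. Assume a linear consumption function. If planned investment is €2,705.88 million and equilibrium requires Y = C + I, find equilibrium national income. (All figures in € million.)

MPC = (4334.76 − 2857.8)/(6232 − 4060) = 1476.96/2172 = 0.68
a = 2857.8 − 0.68(4060) = 97
Equilibrium: Y = 97 + 0.68Y + 2705.88
0.32Y = 2802.88, so Y = 2802.88/0.32 = 8759

Y = 8759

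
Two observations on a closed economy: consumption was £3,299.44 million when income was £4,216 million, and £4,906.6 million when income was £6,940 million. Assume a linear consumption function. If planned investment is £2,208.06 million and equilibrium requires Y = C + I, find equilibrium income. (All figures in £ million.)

Y = 7366

MPC = (4906.6 − 3299.44)/(6940 − 4216) = 1607.16/2724 = 0.59
a = 3299.44 − 0.59(4216) = 812
Equilibrium: Y = 812 + 0.59Y + 2208.06
0.41Y = 3020.06, so Y = 3020.06/0.41 = 7366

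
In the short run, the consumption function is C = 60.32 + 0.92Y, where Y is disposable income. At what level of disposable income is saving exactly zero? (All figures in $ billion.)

Y = 754

At break-even, C = Y: 60.32 + 0.92Y = Y
0.08Y = 60.32, so Y = 60.32/0.08 = 754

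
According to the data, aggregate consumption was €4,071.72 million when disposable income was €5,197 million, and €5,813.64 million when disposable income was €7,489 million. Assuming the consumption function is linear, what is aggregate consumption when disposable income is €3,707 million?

C = 2939.32

MPC = (5813.64 − 4071.72)/(7489 − 5197) = 1741.92/2292 = 0.76
a = 4071.72 − 0.76(5197) = 4071.72 − 3949.72 = 122
C = 122 + 0.76(3707) = 122 + 2817.32 = 2939.32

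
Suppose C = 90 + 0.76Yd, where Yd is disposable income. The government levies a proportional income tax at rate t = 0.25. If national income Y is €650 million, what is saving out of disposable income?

Yd = (1 − 0.25)(650) = 0.75(650) = 487.5
C = 90 + 0.76(487.5) = 90 + 370.5 = 460.5
S = Yd − C = 487.5 − 460.5 = 27

S = 27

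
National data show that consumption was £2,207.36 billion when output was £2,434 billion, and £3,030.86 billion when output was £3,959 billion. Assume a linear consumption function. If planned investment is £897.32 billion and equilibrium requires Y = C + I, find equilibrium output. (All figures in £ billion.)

MPC = (3030.86 − 2207.36)/(3959 − 2434) = 823.5/1525 = 0.54
a = 2207.36 − 0.54(2434) = 893
Equilibrium: Y = 893 + 0.54Y + 897.32
0.46Y = 1790.32, so Y = 1790.32/0.46 = 3892

Y = 3892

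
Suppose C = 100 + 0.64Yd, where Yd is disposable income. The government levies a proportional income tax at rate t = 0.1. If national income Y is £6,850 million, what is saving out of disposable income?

S = 2119.4

Yd = (1 − 0.1)(6850) = 0.9(6850) = 6165
C = 100 + 0.64(6165) = 100 + 3945.6 = 4045.6
S = Yd − C = 6165 − 4045.6 = 2119.4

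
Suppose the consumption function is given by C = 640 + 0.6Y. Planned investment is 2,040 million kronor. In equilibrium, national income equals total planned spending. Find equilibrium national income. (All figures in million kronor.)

Y = 6700

Y = C + I = 640 + 0.6Y + 2040
Y − 0.6Y = 2680
0.4Y = 2680, so Y = 2680/0.4 = 6700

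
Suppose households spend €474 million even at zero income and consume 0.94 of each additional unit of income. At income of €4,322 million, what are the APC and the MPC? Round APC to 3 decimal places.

APC = 1.050; MPC = 0.94

MPC = 0.94 (the slope of the consumption function)
C = 474 + 0.94(4322) = 4536.68, so APC = 4536.68/4322 = 1.050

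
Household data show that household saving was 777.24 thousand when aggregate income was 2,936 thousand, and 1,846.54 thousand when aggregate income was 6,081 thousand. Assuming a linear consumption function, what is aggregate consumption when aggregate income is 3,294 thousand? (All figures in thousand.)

C = 2395.04

MPS = ΔS/ΔY = (1846.54 − 777.24)/(6081 − 2936) = 1069.3/3145 = 0.34
MPC = 1 − MPS = 0.66
Autonomous saving = 777.24 − 0.34(2936) = -221, so a = 221
C = 221 + 0.66(3294) = 221 + 2174.04 = 2395.04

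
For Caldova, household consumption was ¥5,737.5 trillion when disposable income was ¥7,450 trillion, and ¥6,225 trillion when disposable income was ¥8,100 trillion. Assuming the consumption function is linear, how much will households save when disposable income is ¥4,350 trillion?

MPC = (6225 − 5737.5)/(8100 − 7450) = 487.5/650 = 0.75
a = 5737.5 − 0.75(7450) = 5737.5 − 5587.5 = 150
C = 150 + 0.75(4350) = 3412.5
S = 4350 − 3412.5 = 937.5

S = 937.5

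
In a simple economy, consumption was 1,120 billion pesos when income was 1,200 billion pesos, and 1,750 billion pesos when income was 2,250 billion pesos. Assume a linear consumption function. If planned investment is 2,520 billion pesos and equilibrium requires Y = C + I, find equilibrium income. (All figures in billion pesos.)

MPC = (1750 − 1120)/(2250 − 1200) = 630/1050 = 0.6
a = 1120 − 0.6(1200) = 400
Equilibrium: Y = 400 + 0.6Y + 2520
0.4Y = 2920, so Y = 2920/0.4 = 7300

Y = 7300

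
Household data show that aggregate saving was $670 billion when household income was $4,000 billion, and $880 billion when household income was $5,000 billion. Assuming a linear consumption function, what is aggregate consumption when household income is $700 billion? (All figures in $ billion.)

C = 723

MPS = ΔS/ΔY = (880 − 670)/(5000 − 4000) = 210/1000 = 0.21
MPC = 1 − MPS = 0.79
Autonomous saving = 670 − 0.21(4000) = -170, so a = 170
C = 170 + 0.79(700) = 170 + 553 = 723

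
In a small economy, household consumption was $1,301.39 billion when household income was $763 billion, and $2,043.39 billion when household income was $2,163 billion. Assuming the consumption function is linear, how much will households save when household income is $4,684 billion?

S = 1304.48

MPC = (2043.39 − 1301.39)/(2163 − 763) = 742/1400 = 0.53
a = 1301.39 − 0.53(763) = 1301.39 − 404.39 = 897
C = 897 + 0.53(4684) = 3379.52
S = 4684 − 3379.52 = 1304.48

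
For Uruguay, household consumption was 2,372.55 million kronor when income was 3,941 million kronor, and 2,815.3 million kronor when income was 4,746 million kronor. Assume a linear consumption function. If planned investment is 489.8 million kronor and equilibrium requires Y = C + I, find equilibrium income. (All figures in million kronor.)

MPC = (2815.3 − 2372.55)/(4746 − 3941) = 442.75/805 = 0.55
a = 2372.55 − 0.55(3941) = 205
Equilibrium: Y = 205 + 0.55Y + 489.8
0.45Y = 694.8, so Y = 694.8/0.45 = 1544

Y = 1544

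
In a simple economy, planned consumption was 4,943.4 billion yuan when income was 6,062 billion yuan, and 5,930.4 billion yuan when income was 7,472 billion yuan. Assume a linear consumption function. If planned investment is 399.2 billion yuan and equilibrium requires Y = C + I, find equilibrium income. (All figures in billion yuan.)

Y = 3664

MPC = (5930.4 − 4943.4)/(7472 − 6062) = 987/1410 = 0.7
a = 4943.4 − 0.7(6062) = 700
Equilibrium: Y = 700 + 0.7Y + 399.2
0.3Y = 1099.2, so Y = 1099.2/0.3 = 3664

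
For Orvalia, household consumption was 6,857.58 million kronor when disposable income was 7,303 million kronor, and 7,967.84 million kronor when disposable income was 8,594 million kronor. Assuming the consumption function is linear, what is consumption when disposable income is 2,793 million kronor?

MPC = (7967.84 − 6857.58)/(8594 − 7303) = 1110.26/1291 = 0.86
a = 6857.58 − 0.86(7303) = 6857.58 − 6280.58 = 577
C = 577 + 0.86(2793) = 577 + 2401.98 = 2978.98

C = 2978.98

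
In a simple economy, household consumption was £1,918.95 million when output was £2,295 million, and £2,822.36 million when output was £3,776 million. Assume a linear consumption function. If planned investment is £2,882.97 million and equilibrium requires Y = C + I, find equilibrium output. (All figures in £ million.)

MPC = (2822.36 − 1918.95)/(3776 − 2295) = 903.41/1481 = 0.61
a = 1918.95 − 0.61(2295) = 519
Equilibrium: Y = 519 + 0.61Y + 2882.97
0.39Y = 3401.97, so Y = 3401.97/0.39 = 8723

Y = 8723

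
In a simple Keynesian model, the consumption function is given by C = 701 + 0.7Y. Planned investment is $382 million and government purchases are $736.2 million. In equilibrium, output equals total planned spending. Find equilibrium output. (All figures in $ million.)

Y = 6064

Y = C + I + G = 701 + 0.7Y + 382 + 736.2
Y − 0.7Y = 1819.2
0.3Y = 1819.2, so Y = 1819.2/0.3 = 6064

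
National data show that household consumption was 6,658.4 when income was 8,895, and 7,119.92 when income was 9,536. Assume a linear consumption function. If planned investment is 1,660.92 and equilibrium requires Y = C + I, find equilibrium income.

Y = 6839

MPC = (7119.92 − 6658.4)/(9536 − 8895) = 461.52/641 = 0.72
a = 6658.4 − 0.72(8895) = 254
Equilibrium: Y = 254 + 0.72Y + 1660.92
0.28Y = 1914.92, so Y = 1914.92/0.28 = 6839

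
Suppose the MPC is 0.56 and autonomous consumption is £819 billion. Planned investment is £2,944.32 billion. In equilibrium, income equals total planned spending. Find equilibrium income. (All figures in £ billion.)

Y = 8553

Y = C + I = 819 + 0.56Y + 2944.32
Y − 0.56Y = 3763.32
0.44Y = 3763.32, so Y = 3763.32/0.44 = 8553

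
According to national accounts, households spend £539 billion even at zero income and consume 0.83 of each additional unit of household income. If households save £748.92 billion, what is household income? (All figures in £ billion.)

S = Y − C = -539 + 0.17Y
-539 + 0.17Y = 748.92, so 0.17Y = 1287.92 and Y = 7576

Y = 7576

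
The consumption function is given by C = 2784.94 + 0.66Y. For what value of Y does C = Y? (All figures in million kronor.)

Y = 8191

At break-even, C = Y: 2784.94 + 0.66Y = Y
0.34Y = 2784.94, so Y = 2784.94/0.34 = 8191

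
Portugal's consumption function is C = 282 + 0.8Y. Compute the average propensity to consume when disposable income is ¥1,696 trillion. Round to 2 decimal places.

APC = 0.97

C = 282 + 0.8(1696) = 1638.8
APC = C/Y = 1638.8/1696 = 0.97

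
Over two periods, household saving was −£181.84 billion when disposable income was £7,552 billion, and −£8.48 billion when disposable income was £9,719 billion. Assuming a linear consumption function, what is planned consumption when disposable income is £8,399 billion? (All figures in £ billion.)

C = 8513.08

MPS = ΔS/ΔY = (-8.48 − (-181.84))/(9719 − 7552) = 173.36/2167 = 0.08
MPC = 1 − MPS = 0.92
Autonomous saving = -181.84 − 0.08(7552) = -786, so a = 786
C = 786 + 0.92(8399) = 786 + 7727.08 = 8513.08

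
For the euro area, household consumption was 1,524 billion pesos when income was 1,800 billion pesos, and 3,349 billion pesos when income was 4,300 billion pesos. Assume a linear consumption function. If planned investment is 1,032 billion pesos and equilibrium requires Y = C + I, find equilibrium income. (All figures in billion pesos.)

MPC = (3349 − 1524)/(4300 − 1800) = 1825/2500 = 0.73
a = 1524 − 0.73(1800) = 210
Equilibrium: Y = 210 + 0.73Y + 1032
0.27Y = 1242, so Y = 1242/0.27 = 4600

Y = 4600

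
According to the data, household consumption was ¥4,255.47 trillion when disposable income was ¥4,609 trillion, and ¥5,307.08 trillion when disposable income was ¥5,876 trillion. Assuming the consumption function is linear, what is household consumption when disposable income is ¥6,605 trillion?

MPC = (5307.08 − 4255.47)/(5876 − 4609) = 1051.61/1267 = 0.83
a = 4255.47 − 0.83(4609) = 4255.47 − 3825.47 = 430
C = 430 + 0.83(6605) = 430 + 5482.15 = 5912.15

C = 5912.15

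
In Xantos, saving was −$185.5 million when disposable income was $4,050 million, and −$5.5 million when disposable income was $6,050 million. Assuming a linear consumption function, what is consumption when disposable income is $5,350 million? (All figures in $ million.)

C = 5418.5

MPS = ΔS/ΔY = (-5.5 − (-185.5))/(6050 − 4050) = 180/2000 = 0.09
MPC = 1 − MPS = 0.91
Autonomous saving = -185.5 − 0.09(4050) = -550, so a = 550
C = 550 + 0.91(5350) = 550 + 4868.5 = 5418.5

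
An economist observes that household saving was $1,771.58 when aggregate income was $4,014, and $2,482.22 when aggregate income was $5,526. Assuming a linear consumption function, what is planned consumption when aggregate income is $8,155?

MPS = ΔS/ΔY = (2482.22 − 1771.58)/(5526 − 4014) = 710.64/1512 = 0.47
MPC = 1 − MPS = 0.53
Autonomous saving = 1771.58 − 0.47(4014) = -115, so a = 115
C = 115 + 0.53(8155) = 115 + 4322.15 = 4437.15

C = 4437.15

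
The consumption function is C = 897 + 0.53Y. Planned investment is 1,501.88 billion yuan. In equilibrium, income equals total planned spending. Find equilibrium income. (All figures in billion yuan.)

Y = 5104

Y = C + I = 897 + 0.53Y + 1501.88
Y − 0.53Y = 2398.88
0.47Y = 2398.88, so Y = 2398.88/0.47 = 5104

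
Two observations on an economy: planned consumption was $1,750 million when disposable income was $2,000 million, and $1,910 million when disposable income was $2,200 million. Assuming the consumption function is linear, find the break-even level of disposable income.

MPC = (1910 − 1750)/(2200 − 2000) = 160/200 = 0.8
a = 1750 − 0.8(2000) = 1750 − 1600 = 150
Break-even: Y = a/(1−MPC) = 150/0.2 = 750

Y = 750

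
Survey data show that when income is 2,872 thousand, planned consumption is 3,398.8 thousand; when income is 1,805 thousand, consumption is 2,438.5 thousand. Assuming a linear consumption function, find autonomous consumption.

MPC = ΔC/ΔY = (3398.8 − 2438.5)/(2872 − 1805) = 960.3/1067 = 0.9
a = C − MPC·Y = 2438.5 − 0.9(1805) = 2438.5 − 1624.5 = 814

a = 814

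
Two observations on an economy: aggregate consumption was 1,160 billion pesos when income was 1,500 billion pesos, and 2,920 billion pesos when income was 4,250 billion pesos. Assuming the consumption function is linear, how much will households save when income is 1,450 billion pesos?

MPC = (2920 − 1160)/(4250 − 1500) = 1760/2750 = 0.64
a = 1160 − 0.64(1500) = 1160 − 960 = 200
C = 200 + 0.64(1450) = 1128
S = 1450 − 1128 = 322

S = 322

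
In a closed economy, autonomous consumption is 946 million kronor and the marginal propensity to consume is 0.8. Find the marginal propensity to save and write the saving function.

MPS = 0.2; S = -946 + 0.2Y

MPS = 1 − MPC = 1 − 0.8 = 0.2
S = Y − C = -946 + 0.2Y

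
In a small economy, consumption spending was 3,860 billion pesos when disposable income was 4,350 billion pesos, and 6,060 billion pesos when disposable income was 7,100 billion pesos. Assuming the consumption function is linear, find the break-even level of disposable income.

MPC = (6060 − 3860)/(7100 − 4350) = 2200/2750 = 0.8
a = 3860 − 0.8(4350) = 3860 − 3480 = 380
Break-even: Y = a/(1−MPC) = 380/0.2 = 1900

Y = 1900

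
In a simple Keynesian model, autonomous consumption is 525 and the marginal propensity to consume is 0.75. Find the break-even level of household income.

At break-even, C = Y: 525 + 0.75Y = Y
0.25Y = 525, so Y = 525/0.25 = 2100

Y = 2100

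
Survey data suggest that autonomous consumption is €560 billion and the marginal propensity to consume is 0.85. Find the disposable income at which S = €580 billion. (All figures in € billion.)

Y = 7600

S = Y − C = -560 + 0.15Y
-560 + 0.15Y = 580, so 0.15Y = 1140 and Y = 7600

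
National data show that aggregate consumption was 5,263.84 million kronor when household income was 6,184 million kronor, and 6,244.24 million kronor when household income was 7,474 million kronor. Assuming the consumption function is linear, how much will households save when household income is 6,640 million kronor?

S = 1029.6

MPC = (6244.24 − 5263.84)/(7474 − 6184) = 980.4/1290 = 0.76
a = 5263.84 − 0.76(6184) = 5263.84 − 4699.84 = 564
C = 564 + 0.76(6640) = 5610.4
S = 6640 − 5610.4 = 1029.6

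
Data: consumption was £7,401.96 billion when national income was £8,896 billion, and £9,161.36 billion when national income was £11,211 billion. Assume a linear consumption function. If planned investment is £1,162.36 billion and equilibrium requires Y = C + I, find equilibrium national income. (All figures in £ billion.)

MPC = (9161.36 − 7401.96)/(11211 − 8896) = 1759.4/2315 = 0.76
a = 7401.96 − 0.76(8896) = 641
Equilibrium: Y = 641 + 0.76Y + 1162.36
0.24Y = 1803.36, so Y = 1803.36/0.24 = 7514

Y = 7514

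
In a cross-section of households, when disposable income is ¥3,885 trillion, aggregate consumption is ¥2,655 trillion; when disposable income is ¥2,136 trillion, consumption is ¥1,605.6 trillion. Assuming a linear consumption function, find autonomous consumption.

a = 324

MPC = ΔC/ΔY = (2655 − 1605.6)/(3885 − 2136) = 1049.4/1749 = 0.6
a = C − MPC·Y = 1605.6 − 0.6(2136) = 1605.6 − 1281.6 = 324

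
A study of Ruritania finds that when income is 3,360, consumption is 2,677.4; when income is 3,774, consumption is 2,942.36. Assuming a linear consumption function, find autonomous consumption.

a = 527

MPC = ΔC/ΔY = (2942.36 − 2677.4)/(3774 − 3360) = 264.96/414 = 0.64
a = C − MPC·Y = 2677.4 − 0.64(3360) = 2677.4 − 2150.4 = 527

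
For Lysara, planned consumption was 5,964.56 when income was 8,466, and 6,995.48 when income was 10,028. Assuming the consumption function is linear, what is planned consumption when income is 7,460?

C = 5300.6

MPC = (6995.48 − 5964.56)/(10028 − 8466) = 1030.92/1562 = 0.66
a = 5964.56 − 0.66(8466) = 5964.56 − 5587.56 = 377
C = 377 + 0.66(7460) = 377 + 4923.6 = 5300.6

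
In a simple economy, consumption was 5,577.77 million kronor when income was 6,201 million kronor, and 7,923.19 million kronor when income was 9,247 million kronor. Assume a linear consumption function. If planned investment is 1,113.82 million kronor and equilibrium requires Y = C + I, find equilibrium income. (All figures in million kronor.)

Y = 8334

MPC = (7923.19 − 5577.77)/(9247 − 6201) = 2345.42/3046 = 0.77
a = 5577.77 − 0.77(6201) = 803
Equilibrium: Y = 803 + 0.77Y + 1113.82
0.23Y = 1916.82, so Y = 1916.82/0.23 = 8334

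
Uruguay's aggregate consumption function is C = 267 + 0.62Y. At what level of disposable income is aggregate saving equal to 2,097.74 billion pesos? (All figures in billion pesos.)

Y = 6223

S = Y − C = -267 + 0.38Y
-267 + 0.38Y = 2097.74, so 0.38Y = 2364.74 and Y = 6223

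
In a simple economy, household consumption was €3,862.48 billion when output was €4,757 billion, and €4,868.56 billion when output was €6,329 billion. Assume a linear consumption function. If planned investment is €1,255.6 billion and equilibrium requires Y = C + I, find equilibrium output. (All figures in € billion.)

Y = 5760

MPC = (4868.56 − 3862.48)/(6329 − 4757) = 1006.08/1572 = 0.64
a = 3862.48 − 0.64(4757) = 818
Equilibrium: Y = 818 + 0.64Y + 1255.6
0.36Y = 2073.6, so Y = 2073.6/0.36 = 5760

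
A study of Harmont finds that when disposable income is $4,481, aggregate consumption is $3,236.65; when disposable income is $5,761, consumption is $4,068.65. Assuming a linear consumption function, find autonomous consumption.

MPC = ΔC/ΔY = (4068.65 − 3236.65)/(5761 − 4481) = 832/1280 = 0.65
a = C − MPC·Y = 3236.65 − 0.65(4481) = 3236.65 − 2912.65 = 324

a = 324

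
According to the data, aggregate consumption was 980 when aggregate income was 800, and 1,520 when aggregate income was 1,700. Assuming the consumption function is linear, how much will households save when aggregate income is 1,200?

S = -20

MPC = (1520 − 980)/(1700 − 800) = 540/900 = 0.6
a = 980 − 0.6(800) = 980 − 480 = 500
C = 500 + 0.6(1200) = 1220
S = 1200 − 1220 = -20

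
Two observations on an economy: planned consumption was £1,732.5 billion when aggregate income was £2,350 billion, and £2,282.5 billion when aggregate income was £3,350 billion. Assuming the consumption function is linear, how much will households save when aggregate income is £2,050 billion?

MPC = (2282.5 − 1732.5)/(3350 − 2350) = 550/1000 = 0.55
a = 1732.5 − 0.55(2350) = 1732.5 − 1292.5 = 440
C = 440 + 0.55(2050) = 1567.5
S = 2050 − 1567.5 = 482.5

S = 482.5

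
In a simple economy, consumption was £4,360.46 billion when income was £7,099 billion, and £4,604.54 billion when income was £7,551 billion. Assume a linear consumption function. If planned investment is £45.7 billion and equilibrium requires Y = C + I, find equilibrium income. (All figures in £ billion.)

MPC = (4604.54 − 4360.46)/(7551 − 7099) = 244.08/452 = 0.54
a = 4360.46 − 0.54(7099) = 527
Equilibrium: Y = 527 + 0.54Y + 45.7
0.46Y = 572.7, so Y = 572.7/0.46 = 1245

Y = 1245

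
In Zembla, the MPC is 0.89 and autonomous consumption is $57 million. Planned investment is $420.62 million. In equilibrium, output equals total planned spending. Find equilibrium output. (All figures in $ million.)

Y = C + I = 57 + 0.89Y + 420.62
Y − 0.89Y = 477.62
0.11Y = 477.62, so Y = 477.62/0.11 = 4342

Y = 4342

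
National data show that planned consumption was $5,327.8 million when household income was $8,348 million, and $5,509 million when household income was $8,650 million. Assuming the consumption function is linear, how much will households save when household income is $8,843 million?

S = 3218.2

MPC = (5509 − 5327.8)/(8650 − 8348) = 181.2/302 = 0.6
a = 5327.8 − 0.6(8348) = 5327.8 − 5008.8 = 319
C = 319 + 0.6(8843) = 5624.8
S = 8843 − 5624.8 = 3218.2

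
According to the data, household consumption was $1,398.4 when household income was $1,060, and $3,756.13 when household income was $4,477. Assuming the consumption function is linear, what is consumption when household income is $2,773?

MPC = (3756.13 − 1398.4)/(4477 − 1060) = 2357.73/3417 = 0.69
a = 1398.4 − 0.69(1060) = 1398.4 − 731.4 = 667
C = 667 + 0.69(2773) = 667 + 1913.37 = 2580.37

C = 2580.37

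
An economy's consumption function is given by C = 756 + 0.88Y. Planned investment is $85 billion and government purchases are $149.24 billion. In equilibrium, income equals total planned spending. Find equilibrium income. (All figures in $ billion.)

Y = 8252

Y = C + I + G = 756 + 0.88Y + 85 + 149.24
Y − 0.88Y = 990.24
0.12Y = 990.24, so Y = 990.24/0.12 = 8252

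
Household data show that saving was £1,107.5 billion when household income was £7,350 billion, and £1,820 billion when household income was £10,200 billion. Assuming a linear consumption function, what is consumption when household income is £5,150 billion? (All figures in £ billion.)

C = 4592.5

MPS = ΔS/ΔY = (1820 − 1107.5)/(10200 − 7350) = 712.5/2850 = 0.25
MPC = 1 − MPS = 0.75
Autonomous saving = 1107.5 − 0.25(7350) = -730, so a = 730
C = 730 + 0.75(5150) = 730 + 3862.5 = 4592.5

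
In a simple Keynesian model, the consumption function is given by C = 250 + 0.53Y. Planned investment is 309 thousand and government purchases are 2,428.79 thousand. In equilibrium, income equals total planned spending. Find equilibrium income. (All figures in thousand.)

Y = 6357

Y = C + I + G = 250 + 0.53Y + 309 + 2428.79
Y − 0.53Y = 2987.79
0.47Y = 2987.79, so Y = 2987.79/0.47 = 6357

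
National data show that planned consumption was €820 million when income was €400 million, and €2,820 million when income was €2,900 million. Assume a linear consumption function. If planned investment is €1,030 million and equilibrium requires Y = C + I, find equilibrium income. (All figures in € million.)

MPC = (2820 − 820)/(2900 − 400) = 2000/2500 = 0.8
a = 820 − 0.8(400) = 500
Equilibrium: Y = 500 + 0.8Y + 1030
0.2Y = 1530, so Y = 1530/0.2 = 7650

Y = 7650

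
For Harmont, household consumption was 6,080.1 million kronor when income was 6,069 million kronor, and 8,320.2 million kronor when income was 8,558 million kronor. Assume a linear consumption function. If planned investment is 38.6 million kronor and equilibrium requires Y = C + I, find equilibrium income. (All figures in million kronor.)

MPC = (8320.2 − 6080.1)/(8558 − 6069) = 2240.1/2489 = 0.9
a = 6080.1 − 0.9(6069) = 618
Equilibrium: Y = 618 + 0.9Y + 38.6
0.1Y = 656.6, so Y = 656.6/0.1 = 6566

Y = 6566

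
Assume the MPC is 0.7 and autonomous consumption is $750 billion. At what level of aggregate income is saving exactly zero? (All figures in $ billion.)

Y = 2500

At break-even, C = Y: 750 + 0.7Y = Y
0.3Y = 750, so Y = 750/0.3 = 2500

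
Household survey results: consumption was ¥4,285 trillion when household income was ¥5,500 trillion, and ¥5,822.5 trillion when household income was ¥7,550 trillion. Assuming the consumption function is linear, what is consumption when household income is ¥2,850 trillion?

C = 2297.5

MPC = (5822.5 − 4285)/(7550 − 5500) = 1537.5/2050 = 0.75
a = 4285 − 0.75(5500) = 4285 − 4125 = 160
C = 160 + 0.75(2850) = 160 + 2137.5 = 2297.5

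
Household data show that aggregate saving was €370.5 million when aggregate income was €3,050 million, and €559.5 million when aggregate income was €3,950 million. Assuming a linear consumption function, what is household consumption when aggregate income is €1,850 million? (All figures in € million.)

MPS = ΔS/ΔY = (559.5 − 370.5)/(3950 − 3050) = 189/900 = 0.21
MPC = 1 − MPS = 0.79
Autonomous saving = 370.5 − 0.21(3050) = -270, so a = 270
C = 270 + 0.79(1850) = 270 + 1461.5 = 1731.5

C = 1731.5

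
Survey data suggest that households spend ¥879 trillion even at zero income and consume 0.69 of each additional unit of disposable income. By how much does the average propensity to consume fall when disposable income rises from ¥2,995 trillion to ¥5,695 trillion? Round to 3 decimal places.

ΔAPC = 0.139

At Y = 2995: C = 879 + 0.69(2995) = 2945.55, APC = 2945.55/2995 = 0.9835
At Y = 5695: C = 4808.55, APC = 4808.55/5695 = 0.8443
Fall in APC = 0.9835 − 0.8443 = 0.1392 ≈ 0.139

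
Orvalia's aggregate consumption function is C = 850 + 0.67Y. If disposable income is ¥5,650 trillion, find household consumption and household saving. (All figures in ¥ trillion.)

C = 850 + 0.67(5650) = 850 + 3785.5 = 4635.5
S = Y − C = 5650 − 4635.5 = 1014.5

C = 4635.5; S = 1014.5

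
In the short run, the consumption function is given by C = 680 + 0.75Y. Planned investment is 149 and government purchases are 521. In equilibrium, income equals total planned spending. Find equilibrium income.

Y = 5400

Y = C + I + G = 680 + 0.75Y + 149 + 521
Y − 0.75Y = 1350
0.25Y = 1350, so Y = 1350/0.25 = 5400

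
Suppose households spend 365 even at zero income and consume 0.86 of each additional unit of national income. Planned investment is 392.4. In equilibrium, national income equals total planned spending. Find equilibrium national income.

Y = C + I = 365 + 0.86Y + 392.4
Y − 0.86Y = 757.4
0.14Y = 757.4, so Y = 757.4/0.14 = 5410

Y = 5410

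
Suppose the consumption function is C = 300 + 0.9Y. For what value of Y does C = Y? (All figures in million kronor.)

Y = 3000

At break-even, C = Y: 300 + 0.9Y = Y
0.1Y = 300, so Y = 300/0.1 = 3000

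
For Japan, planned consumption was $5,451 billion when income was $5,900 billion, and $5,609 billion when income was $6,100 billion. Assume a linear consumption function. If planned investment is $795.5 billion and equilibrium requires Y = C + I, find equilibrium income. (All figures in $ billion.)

MPC = (5609 − 5451)/(6100 − 5900) = 158/200 = 0.79
a = 5451 − 0.79(5900) = 790
Equilibrium: Y = 790 + 0.79Y + 795.5
0.21Y = 1585.5, so Y = 1585.5/0.21 = 7550

Y = 7550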